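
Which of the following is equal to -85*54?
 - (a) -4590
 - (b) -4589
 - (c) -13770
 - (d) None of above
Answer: a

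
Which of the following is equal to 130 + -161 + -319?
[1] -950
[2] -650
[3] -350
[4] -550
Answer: 3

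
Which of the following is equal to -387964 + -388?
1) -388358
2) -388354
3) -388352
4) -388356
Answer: 3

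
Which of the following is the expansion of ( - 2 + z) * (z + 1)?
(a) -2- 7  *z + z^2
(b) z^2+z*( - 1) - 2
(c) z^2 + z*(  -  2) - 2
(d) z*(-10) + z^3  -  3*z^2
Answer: b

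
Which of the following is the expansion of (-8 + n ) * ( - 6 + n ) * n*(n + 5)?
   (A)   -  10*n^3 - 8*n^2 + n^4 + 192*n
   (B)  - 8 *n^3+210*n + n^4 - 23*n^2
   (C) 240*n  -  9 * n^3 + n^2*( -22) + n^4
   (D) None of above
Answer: C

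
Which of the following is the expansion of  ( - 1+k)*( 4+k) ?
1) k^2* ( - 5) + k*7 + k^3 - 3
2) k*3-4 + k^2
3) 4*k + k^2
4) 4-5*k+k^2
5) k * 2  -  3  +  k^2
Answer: 2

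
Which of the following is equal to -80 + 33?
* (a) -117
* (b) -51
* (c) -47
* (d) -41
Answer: c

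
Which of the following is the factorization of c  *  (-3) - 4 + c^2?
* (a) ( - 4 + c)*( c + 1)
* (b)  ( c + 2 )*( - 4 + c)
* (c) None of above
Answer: a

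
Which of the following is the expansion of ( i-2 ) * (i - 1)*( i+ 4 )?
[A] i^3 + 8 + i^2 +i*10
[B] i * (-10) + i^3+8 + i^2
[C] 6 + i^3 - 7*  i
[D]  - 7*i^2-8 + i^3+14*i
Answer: B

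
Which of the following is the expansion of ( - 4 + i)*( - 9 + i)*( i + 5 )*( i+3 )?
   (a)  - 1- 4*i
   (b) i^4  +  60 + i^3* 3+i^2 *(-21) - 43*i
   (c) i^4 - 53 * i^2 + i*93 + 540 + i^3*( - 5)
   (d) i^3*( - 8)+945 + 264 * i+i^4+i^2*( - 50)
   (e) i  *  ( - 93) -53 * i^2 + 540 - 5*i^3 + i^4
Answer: c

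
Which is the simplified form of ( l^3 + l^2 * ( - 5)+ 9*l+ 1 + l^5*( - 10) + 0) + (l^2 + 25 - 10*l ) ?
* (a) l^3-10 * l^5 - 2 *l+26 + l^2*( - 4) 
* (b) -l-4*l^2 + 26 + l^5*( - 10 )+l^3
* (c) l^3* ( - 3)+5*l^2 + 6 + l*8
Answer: b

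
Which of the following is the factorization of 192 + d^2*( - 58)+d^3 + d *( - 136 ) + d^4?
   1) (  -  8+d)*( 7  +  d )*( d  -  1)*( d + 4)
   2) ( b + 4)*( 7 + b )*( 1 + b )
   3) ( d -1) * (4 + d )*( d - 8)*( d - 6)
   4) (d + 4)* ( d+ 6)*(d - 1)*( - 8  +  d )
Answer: 4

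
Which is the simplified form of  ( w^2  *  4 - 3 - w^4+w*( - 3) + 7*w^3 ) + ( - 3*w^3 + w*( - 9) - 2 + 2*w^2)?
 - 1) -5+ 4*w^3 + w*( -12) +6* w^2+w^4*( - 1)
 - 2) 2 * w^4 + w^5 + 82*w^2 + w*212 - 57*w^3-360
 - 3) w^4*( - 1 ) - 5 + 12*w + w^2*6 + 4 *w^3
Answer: 1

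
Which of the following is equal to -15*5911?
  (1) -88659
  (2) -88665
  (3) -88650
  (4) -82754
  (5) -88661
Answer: 2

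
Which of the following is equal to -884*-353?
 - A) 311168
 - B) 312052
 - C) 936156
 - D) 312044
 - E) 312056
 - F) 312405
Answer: B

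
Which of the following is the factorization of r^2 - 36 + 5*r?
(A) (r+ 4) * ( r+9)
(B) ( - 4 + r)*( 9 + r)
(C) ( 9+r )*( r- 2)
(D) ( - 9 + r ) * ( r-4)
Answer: B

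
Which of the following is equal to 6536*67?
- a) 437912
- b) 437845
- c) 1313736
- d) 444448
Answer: a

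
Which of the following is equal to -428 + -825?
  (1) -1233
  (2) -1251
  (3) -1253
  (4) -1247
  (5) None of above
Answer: 3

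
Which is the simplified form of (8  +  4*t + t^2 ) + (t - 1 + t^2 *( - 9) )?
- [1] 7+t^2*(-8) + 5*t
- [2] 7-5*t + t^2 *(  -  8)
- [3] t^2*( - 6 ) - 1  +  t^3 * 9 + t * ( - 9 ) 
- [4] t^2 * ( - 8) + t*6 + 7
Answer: 1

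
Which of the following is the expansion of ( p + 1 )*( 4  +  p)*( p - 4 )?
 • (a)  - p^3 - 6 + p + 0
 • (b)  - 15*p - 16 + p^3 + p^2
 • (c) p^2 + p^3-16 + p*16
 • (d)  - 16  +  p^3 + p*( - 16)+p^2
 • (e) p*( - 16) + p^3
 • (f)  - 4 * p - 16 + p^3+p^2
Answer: d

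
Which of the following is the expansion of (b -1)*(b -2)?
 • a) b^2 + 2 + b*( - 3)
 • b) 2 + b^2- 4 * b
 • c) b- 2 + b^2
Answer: a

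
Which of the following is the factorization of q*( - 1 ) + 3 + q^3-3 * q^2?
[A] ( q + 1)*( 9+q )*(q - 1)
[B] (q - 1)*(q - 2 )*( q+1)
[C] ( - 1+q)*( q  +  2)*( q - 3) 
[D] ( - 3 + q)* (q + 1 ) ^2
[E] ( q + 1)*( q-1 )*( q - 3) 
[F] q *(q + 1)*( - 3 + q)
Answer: E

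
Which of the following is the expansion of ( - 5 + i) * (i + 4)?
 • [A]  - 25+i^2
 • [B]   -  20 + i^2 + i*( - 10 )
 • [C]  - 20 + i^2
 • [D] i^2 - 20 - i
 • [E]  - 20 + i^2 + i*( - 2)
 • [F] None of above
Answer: D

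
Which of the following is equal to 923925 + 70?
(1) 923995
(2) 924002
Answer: 1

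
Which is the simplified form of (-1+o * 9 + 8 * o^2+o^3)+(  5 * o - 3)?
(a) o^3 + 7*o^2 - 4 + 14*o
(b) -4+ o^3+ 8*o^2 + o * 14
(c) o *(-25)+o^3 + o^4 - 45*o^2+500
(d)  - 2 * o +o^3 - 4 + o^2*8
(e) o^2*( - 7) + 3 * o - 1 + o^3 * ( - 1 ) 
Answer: b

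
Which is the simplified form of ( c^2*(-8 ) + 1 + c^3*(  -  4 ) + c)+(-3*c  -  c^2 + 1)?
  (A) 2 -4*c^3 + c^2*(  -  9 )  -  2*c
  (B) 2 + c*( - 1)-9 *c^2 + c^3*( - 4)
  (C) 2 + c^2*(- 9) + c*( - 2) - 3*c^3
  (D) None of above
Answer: A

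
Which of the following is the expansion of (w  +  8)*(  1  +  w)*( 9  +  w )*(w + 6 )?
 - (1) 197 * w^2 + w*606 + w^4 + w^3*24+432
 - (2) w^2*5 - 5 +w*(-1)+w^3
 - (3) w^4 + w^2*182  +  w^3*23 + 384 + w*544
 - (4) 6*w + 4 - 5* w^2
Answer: 1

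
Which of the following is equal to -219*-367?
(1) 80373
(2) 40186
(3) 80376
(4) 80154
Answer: 1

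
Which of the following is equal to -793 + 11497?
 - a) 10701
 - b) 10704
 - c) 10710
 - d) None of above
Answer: b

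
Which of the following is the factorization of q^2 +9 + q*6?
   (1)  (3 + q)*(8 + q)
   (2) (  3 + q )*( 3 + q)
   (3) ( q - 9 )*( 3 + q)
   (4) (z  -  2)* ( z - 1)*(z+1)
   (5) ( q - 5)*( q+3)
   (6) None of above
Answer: 2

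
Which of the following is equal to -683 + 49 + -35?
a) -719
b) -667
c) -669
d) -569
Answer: c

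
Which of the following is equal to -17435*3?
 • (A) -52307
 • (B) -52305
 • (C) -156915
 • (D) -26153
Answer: B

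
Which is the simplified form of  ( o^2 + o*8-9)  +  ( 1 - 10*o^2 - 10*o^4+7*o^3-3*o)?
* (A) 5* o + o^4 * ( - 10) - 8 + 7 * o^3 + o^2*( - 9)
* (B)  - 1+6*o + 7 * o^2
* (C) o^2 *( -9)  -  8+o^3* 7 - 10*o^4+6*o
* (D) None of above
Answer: A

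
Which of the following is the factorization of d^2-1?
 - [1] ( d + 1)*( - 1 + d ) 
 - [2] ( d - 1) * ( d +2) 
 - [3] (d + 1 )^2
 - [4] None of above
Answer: 1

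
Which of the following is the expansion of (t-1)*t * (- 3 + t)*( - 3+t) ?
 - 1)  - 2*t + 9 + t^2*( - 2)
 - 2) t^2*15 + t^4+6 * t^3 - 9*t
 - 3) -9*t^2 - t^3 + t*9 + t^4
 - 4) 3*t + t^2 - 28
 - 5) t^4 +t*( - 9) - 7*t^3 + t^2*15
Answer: 5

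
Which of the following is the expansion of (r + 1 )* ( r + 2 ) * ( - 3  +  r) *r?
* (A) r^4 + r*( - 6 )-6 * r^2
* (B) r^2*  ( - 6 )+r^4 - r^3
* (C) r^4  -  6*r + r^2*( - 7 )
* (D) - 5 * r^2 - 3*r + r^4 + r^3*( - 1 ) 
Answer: C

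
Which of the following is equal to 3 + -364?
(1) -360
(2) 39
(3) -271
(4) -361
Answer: 4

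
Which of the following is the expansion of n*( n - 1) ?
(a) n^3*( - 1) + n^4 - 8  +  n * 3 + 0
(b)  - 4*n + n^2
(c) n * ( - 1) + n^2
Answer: c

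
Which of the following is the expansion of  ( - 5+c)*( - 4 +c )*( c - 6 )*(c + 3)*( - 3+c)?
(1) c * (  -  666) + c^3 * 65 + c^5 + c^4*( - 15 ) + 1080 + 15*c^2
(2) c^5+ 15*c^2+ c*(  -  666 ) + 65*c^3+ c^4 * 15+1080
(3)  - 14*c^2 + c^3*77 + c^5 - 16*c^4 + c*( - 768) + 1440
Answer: 1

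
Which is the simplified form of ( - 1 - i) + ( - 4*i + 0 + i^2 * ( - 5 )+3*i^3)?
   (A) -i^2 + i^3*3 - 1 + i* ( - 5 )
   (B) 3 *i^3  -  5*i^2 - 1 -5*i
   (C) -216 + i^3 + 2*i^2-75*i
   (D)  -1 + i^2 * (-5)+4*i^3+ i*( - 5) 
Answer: B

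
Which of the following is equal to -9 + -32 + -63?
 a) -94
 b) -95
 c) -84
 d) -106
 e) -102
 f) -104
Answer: f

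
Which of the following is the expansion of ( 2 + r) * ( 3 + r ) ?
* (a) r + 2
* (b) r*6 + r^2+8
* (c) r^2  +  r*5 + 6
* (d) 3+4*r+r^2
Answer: c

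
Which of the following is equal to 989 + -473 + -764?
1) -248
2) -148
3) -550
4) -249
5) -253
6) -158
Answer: 1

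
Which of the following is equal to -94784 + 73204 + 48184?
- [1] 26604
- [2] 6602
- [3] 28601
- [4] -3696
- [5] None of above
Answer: 1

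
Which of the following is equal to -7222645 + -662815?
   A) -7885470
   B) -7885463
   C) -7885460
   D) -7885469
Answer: C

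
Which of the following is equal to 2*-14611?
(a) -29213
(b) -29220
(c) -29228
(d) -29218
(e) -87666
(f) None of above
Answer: f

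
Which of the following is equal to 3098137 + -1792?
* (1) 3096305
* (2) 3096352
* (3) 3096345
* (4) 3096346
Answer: 3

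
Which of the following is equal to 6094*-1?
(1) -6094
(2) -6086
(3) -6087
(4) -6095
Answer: 1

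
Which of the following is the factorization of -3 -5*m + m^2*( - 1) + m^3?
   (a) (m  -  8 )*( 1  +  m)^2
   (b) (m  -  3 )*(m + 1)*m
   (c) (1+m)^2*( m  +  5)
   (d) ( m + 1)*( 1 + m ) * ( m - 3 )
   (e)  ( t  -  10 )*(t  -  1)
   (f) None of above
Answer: d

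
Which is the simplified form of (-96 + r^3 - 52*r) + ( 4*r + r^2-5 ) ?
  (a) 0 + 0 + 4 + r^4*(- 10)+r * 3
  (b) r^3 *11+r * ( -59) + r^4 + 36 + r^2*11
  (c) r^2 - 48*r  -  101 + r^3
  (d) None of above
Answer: c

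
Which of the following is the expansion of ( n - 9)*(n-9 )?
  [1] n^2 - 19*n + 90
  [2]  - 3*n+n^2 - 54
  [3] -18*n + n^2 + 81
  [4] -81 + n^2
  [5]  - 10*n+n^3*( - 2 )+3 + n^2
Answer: 3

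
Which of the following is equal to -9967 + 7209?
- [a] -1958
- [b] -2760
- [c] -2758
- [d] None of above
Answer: c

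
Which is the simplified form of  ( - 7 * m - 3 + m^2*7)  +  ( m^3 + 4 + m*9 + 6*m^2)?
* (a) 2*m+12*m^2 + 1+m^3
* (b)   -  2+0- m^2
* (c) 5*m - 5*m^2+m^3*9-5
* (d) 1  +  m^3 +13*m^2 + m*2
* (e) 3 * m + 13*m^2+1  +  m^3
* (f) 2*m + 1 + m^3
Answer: d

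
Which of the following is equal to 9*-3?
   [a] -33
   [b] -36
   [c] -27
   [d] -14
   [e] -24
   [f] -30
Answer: c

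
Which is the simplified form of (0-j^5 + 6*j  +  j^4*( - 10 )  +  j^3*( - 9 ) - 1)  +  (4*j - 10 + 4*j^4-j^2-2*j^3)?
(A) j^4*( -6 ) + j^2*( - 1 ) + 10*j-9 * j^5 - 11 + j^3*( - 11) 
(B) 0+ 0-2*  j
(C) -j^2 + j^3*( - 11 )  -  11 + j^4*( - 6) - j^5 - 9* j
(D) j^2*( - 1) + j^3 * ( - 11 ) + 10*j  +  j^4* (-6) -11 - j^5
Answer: D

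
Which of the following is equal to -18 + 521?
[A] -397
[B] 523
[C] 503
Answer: C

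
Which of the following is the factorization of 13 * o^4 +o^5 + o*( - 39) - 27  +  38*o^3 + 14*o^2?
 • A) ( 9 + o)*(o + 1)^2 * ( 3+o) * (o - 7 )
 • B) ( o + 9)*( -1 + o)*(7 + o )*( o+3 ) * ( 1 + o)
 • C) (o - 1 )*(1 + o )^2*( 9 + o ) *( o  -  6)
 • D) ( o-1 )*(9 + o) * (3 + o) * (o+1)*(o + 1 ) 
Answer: D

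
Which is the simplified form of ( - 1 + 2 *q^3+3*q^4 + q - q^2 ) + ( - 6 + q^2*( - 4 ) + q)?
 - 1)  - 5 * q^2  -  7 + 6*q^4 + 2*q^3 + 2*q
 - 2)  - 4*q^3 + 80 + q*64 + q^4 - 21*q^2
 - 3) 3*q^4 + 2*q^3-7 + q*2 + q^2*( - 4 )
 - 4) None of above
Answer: 4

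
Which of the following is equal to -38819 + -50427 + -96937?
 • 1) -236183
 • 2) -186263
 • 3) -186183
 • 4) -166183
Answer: 3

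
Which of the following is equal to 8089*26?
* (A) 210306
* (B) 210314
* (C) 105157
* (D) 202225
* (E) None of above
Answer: B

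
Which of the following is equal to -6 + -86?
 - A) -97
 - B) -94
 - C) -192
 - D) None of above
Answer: D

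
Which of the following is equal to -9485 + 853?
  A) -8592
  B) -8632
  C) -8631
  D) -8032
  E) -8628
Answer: B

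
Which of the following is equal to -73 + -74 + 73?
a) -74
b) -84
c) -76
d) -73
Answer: a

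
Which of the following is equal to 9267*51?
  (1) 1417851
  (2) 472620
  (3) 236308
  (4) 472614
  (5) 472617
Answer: 5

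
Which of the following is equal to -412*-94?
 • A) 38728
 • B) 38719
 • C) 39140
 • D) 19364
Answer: A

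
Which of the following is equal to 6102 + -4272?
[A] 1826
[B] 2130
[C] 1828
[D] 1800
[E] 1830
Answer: E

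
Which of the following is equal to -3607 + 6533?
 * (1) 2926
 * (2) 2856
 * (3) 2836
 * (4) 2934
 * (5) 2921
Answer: 1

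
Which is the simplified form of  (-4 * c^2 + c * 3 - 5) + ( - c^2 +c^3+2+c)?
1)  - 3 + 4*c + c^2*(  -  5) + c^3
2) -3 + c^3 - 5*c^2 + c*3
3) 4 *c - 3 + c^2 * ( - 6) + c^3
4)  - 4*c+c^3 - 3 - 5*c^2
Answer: 1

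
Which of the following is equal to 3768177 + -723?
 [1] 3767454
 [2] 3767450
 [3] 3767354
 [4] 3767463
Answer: 1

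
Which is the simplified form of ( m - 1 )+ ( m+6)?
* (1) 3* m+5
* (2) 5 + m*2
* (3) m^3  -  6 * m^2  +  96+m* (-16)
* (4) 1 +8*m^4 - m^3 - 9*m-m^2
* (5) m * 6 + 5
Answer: 2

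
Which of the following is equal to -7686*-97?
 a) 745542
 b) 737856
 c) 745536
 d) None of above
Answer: a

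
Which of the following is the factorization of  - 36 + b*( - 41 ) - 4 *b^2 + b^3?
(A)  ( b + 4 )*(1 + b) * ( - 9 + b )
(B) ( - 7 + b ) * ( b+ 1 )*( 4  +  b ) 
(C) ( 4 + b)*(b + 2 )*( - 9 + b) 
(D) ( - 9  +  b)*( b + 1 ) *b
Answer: A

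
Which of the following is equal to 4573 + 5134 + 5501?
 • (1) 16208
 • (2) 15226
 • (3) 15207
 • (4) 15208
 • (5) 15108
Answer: 4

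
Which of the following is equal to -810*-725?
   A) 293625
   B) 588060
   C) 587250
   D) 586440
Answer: C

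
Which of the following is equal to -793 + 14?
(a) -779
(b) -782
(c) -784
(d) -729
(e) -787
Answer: a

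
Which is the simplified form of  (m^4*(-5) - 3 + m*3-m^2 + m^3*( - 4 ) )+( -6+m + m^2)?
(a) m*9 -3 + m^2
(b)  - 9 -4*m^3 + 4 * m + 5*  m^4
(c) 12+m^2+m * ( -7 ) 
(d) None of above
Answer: d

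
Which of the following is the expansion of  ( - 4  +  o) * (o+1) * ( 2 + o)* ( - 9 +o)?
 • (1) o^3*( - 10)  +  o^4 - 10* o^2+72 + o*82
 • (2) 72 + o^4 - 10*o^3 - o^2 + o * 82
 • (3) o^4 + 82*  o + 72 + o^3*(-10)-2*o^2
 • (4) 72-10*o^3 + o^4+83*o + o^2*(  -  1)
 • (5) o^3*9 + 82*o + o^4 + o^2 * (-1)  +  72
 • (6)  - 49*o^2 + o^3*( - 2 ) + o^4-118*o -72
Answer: 2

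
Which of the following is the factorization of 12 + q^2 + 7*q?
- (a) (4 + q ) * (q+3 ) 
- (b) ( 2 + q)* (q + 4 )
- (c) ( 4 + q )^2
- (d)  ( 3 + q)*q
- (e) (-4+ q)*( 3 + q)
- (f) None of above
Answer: a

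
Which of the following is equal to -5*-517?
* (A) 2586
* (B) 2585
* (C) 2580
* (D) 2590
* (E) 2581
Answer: B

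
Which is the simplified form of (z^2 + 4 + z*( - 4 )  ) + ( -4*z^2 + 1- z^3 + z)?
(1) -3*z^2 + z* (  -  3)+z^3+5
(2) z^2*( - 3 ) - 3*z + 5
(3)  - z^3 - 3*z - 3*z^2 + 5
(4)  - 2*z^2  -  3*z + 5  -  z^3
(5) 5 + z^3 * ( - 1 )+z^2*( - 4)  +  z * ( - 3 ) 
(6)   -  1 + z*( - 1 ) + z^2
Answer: 3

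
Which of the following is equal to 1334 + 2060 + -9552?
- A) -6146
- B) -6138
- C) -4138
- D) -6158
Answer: D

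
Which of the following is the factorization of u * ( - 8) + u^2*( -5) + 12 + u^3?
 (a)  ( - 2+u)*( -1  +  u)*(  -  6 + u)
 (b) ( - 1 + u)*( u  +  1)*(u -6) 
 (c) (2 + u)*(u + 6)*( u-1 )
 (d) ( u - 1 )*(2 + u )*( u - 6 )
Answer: d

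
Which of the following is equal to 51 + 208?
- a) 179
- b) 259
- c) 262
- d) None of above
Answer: b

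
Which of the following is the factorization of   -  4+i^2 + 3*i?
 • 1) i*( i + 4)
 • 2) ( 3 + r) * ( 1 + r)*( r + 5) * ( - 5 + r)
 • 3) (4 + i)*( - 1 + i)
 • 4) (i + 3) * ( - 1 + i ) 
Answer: 3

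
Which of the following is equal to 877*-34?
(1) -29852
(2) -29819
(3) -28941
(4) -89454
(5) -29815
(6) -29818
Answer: 6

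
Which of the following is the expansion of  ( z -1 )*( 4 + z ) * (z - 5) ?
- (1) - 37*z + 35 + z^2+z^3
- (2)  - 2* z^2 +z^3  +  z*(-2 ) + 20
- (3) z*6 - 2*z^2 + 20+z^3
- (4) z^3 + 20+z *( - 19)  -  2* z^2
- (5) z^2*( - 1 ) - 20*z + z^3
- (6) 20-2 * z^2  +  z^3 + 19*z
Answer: 4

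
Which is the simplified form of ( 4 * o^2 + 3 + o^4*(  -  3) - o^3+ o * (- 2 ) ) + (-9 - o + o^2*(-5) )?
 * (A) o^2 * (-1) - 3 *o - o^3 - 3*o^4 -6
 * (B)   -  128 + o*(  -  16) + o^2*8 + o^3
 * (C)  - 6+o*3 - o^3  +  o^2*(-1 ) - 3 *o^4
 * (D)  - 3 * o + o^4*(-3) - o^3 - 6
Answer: A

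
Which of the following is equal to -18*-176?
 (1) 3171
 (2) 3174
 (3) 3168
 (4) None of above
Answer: 3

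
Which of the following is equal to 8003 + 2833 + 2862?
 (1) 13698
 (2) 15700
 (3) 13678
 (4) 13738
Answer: 1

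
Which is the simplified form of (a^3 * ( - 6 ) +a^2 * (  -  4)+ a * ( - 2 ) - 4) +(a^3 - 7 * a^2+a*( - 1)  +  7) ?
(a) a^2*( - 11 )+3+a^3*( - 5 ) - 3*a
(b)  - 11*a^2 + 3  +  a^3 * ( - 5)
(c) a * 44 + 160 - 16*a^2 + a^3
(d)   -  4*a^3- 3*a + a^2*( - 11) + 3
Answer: a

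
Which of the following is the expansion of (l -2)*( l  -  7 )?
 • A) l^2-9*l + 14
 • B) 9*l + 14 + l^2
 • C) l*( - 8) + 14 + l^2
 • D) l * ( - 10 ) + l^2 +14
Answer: A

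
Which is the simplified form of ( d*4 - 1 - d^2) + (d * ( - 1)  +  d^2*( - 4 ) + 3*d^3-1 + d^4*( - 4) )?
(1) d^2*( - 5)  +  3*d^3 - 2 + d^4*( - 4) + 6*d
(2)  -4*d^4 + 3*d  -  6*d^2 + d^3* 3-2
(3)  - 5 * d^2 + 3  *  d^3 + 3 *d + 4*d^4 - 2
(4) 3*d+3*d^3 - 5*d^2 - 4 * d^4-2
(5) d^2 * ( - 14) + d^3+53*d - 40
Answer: 4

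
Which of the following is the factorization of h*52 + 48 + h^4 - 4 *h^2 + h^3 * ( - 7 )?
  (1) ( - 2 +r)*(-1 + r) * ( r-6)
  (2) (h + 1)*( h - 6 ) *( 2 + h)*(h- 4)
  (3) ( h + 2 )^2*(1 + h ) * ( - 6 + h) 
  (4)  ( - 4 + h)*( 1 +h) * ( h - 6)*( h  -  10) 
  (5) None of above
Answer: 2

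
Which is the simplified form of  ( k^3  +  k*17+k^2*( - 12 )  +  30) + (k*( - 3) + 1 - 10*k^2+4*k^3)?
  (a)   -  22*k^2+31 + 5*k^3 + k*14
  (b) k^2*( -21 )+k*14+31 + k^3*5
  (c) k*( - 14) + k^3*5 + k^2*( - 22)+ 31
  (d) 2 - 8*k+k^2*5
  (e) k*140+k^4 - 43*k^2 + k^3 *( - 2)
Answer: a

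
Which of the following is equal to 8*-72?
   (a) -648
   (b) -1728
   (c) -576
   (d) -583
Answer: c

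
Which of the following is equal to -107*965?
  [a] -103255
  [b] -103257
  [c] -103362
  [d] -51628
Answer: a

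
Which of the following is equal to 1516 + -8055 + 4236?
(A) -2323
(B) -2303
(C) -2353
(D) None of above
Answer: B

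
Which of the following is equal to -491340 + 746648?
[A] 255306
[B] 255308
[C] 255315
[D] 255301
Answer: B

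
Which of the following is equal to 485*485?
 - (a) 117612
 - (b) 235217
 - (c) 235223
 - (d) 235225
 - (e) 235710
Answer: d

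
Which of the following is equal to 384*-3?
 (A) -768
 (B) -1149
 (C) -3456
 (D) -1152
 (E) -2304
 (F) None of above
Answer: D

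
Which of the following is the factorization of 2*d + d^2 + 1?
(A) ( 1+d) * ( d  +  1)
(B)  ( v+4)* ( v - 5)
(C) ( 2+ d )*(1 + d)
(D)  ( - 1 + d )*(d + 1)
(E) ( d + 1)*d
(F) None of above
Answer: A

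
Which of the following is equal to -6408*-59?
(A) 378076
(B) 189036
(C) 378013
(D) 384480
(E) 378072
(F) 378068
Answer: E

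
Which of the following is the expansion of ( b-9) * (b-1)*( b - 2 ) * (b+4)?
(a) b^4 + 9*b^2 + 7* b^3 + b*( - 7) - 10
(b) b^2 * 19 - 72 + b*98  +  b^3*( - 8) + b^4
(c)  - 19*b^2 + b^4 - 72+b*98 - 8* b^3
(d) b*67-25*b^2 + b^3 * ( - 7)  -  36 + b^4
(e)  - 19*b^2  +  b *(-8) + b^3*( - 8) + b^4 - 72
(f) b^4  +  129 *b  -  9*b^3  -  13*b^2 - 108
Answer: c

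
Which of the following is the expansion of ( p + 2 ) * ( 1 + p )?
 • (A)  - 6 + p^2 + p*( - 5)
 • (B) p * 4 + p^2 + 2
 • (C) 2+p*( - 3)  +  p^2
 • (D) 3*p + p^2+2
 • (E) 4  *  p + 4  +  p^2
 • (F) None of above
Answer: D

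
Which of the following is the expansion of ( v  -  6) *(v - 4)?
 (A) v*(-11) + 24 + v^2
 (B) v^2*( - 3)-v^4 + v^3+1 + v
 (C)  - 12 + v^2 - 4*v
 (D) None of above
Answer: D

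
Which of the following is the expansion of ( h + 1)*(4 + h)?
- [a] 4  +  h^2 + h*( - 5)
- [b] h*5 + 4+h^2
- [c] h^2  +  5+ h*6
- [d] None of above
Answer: b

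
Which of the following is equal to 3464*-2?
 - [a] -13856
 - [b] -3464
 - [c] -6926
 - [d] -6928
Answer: d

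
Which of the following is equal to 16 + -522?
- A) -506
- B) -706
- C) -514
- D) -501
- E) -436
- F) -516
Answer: A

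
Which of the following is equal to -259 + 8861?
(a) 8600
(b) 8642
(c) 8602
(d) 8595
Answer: c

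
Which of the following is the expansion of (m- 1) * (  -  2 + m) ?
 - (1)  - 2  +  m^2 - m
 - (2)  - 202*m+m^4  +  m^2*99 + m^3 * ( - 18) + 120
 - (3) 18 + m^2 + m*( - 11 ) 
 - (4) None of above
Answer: 4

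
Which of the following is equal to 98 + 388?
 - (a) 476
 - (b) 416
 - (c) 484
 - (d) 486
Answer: d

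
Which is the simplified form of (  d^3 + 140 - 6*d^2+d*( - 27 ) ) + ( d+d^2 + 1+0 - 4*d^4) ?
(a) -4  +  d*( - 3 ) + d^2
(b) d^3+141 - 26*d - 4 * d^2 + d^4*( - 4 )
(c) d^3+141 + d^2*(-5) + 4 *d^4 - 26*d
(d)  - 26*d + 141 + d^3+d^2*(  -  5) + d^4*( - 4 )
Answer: d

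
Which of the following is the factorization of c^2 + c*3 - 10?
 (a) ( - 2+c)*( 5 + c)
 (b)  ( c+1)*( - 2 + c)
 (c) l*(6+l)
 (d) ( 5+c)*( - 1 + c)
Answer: a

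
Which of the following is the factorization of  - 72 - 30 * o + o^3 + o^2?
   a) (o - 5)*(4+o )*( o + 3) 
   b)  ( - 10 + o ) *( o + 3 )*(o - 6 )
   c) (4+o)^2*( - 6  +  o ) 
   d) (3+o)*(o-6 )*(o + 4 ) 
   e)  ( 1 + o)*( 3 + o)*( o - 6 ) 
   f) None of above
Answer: d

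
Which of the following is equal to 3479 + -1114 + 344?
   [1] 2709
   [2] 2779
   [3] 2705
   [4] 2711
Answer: 1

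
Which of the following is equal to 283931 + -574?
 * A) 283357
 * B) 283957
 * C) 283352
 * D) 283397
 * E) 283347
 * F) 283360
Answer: A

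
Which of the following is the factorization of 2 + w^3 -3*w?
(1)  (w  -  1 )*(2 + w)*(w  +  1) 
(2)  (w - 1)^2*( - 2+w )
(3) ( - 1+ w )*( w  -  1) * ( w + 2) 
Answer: 3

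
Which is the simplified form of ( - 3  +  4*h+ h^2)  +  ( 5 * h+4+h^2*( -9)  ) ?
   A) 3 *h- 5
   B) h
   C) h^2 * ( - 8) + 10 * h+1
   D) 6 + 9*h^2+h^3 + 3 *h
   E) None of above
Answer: E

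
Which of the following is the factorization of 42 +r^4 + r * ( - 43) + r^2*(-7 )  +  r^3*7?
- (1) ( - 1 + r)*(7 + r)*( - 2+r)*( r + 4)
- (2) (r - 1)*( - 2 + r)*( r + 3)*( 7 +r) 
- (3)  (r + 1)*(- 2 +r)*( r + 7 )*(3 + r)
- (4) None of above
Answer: 2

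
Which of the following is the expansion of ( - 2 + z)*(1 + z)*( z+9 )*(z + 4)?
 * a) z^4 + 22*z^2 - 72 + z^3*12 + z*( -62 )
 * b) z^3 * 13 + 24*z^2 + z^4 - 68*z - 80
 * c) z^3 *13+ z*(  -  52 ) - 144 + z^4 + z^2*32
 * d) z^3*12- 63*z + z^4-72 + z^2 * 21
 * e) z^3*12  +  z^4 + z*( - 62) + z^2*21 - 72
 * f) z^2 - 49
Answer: e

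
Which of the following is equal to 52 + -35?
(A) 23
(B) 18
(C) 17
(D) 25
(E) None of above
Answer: C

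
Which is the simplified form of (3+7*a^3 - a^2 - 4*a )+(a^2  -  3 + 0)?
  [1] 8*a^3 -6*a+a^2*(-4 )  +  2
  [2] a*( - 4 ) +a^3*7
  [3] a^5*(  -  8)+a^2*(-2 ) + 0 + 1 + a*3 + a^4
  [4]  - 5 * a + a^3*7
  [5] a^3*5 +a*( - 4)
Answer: 2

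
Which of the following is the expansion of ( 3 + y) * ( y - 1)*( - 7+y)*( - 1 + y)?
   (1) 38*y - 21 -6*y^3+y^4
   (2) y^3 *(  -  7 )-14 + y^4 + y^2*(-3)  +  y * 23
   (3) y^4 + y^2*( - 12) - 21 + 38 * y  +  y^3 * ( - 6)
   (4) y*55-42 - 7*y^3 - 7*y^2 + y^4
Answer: 3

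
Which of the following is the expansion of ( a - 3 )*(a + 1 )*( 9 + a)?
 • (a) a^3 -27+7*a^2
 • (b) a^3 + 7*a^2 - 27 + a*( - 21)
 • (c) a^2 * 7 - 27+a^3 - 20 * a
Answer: b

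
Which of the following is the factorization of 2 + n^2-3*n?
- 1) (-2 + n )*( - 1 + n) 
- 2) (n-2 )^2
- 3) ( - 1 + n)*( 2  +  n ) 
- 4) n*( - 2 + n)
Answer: 1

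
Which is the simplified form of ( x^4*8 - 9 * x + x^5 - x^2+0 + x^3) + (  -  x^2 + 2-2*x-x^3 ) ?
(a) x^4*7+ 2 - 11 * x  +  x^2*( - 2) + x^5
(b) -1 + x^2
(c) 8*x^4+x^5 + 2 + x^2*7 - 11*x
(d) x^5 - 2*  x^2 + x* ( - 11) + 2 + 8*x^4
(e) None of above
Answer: d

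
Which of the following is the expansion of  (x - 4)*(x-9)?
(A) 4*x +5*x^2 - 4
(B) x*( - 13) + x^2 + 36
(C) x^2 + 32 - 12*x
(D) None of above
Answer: B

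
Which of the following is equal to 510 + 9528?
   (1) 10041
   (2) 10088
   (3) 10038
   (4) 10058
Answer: 3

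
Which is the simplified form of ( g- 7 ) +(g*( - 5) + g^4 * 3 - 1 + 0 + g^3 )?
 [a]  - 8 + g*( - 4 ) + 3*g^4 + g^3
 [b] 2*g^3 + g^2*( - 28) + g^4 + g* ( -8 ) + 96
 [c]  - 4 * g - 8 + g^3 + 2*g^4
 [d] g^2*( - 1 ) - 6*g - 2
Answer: a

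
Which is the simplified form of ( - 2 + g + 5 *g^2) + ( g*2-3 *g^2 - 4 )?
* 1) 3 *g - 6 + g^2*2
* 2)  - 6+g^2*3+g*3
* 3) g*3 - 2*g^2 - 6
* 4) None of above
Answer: 1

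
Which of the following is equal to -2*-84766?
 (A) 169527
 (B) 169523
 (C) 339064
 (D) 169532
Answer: D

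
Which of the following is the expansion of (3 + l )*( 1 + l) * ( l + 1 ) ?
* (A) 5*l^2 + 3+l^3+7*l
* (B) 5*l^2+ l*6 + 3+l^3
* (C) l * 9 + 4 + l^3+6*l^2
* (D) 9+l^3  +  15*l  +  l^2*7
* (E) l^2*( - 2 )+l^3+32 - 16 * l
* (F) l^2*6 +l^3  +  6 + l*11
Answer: A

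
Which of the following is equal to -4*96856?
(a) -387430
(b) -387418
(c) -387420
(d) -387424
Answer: d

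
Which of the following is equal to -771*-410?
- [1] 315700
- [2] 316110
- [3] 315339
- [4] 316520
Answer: 2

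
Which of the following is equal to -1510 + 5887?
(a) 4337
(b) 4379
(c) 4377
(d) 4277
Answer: c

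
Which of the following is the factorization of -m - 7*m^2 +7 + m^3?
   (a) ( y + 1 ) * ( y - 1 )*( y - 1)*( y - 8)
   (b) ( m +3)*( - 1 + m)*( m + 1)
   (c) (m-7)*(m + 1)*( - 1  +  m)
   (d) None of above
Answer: c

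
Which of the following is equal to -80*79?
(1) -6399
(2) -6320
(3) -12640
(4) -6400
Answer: 2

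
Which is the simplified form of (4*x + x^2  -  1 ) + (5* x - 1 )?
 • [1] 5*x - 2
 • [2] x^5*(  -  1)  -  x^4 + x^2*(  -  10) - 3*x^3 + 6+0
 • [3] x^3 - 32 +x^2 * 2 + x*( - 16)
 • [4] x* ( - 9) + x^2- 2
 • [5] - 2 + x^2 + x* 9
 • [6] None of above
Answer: 5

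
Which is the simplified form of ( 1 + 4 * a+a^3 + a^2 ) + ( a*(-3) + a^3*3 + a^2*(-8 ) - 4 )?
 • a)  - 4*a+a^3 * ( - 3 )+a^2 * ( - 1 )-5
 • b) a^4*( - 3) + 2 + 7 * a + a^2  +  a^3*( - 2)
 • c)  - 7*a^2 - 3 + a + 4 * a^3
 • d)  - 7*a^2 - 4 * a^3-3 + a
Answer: c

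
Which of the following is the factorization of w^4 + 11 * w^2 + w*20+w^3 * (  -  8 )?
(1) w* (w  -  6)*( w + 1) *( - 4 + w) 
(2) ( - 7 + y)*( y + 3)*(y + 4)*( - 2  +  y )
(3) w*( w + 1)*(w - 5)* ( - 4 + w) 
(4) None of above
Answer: 3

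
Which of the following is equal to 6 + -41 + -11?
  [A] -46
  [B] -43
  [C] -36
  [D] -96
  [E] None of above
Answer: A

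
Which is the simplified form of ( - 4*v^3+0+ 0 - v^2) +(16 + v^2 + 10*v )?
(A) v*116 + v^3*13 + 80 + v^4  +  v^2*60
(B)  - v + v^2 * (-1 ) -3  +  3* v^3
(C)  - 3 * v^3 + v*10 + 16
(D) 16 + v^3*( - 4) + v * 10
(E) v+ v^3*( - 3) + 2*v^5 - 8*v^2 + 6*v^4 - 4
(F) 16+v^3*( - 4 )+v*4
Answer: D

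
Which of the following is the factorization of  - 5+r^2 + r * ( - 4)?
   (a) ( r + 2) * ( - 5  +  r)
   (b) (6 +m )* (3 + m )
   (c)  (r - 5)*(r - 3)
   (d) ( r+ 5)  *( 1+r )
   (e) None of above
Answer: e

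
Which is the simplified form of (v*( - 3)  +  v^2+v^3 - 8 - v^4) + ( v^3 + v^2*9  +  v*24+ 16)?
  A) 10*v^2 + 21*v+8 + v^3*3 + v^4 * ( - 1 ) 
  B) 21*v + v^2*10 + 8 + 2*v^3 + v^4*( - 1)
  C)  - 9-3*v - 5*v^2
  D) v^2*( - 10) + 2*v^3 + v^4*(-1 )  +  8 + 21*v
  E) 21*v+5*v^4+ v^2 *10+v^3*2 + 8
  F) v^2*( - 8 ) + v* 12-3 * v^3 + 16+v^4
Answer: B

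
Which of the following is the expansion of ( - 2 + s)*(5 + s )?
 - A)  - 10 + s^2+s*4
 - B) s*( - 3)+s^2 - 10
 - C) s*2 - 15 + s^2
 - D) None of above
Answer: D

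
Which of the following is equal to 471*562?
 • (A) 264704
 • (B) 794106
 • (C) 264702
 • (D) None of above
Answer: C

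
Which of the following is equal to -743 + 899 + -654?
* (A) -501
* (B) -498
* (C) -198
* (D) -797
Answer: B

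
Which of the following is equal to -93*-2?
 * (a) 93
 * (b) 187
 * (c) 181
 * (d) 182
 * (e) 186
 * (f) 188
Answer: e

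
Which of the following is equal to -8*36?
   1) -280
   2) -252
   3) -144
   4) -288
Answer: 4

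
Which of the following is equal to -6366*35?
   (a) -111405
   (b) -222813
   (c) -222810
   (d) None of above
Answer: c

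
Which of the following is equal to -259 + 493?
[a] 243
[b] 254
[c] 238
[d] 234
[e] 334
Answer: d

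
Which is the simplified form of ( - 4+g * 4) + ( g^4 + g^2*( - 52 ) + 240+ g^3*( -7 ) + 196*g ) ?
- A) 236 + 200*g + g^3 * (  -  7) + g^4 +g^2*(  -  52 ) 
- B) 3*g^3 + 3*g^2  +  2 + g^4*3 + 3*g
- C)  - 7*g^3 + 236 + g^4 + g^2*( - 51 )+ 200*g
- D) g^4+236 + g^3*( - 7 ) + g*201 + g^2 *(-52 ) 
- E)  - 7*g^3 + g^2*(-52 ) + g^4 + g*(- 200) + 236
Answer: A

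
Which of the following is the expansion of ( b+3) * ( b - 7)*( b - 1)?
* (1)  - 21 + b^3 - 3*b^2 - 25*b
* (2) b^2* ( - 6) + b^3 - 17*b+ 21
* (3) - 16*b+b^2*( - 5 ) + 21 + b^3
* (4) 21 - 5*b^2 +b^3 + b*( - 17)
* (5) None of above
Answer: 4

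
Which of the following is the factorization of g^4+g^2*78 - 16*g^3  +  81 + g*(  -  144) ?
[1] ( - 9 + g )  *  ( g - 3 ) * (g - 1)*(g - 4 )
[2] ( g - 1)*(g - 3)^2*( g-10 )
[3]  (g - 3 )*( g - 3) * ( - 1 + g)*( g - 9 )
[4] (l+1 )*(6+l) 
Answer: 3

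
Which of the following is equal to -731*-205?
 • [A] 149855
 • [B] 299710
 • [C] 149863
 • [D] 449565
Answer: A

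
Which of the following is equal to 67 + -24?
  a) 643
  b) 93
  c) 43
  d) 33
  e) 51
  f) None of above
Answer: c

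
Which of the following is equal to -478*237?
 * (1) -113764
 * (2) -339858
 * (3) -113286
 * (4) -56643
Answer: 3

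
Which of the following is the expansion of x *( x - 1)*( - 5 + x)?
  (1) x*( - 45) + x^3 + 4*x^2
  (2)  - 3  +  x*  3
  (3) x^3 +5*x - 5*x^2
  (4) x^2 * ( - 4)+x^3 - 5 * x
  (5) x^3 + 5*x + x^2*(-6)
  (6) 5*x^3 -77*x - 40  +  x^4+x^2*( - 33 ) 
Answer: 5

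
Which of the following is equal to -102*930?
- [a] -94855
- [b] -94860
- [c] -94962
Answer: b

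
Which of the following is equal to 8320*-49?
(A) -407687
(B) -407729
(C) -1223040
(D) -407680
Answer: D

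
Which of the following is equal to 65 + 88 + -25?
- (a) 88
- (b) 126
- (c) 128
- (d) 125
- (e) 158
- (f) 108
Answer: c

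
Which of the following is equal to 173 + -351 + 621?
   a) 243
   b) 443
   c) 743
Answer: b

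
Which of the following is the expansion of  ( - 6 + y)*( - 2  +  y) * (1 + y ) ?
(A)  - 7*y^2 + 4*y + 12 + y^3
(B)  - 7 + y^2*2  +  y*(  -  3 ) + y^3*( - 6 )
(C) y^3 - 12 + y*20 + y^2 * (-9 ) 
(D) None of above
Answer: A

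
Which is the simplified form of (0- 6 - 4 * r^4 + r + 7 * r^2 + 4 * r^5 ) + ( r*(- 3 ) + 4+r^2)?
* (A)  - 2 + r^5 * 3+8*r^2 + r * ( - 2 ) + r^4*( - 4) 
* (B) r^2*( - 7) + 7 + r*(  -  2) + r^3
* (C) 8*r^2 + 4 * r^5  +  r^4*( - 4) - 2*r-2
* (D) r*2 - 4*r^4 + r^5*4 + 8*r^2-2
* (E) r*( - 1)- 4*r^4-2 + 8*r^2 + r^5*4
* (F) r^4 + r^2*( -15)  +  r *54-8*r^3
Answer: C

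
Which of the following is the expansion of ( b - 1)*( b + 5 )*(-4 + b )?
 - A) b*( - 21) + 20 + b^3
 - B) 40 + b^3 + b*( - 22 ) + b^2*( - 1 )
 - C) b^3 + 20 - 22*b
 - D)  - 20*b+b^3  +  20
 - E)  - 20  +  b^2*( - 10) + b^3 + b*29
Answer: A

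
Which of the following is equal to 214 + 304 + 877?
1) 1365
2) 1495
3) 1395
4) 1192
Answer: 3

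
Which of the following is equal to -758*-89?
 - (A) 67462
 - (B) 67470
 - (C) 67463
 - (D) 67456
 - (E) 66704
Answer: A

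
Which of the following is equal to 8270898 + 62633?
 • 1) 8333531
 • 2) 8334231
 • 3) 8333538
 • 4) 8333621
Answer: 1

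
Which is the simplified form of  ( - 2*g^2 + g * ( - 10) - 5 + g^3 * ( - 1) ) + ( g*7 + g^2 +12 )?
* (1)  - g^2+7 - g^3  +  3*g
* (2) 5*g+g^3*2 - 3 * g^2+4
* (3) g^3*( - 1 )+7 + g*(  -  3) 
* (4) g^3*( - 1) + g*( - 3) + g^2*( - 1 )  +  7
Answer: 4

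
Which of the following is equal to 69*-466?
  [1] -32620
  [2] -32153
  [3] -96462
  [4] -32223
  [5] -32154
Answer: 5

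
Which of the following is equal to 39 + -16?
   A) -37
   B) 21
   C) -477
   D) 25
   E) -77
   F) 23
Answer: F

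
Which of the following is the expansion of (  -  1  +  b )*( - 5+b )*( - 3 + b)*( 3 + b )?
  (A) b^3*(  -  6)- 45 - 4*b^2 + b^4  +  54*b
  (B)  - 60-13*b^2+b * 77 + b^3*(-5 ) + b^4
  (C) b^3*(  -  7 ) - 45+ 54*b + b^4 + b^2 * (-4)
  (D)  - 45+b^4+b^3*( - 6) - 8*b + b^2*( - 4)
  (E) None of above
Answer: A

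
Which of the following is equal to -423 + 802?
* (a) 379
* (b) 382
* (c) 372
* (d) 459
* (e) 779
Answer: a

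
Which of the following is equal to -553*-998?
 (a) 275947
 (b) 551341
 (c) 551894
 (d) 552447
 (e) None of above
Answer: c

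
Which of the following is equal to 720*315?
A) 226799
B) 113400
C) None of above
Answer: C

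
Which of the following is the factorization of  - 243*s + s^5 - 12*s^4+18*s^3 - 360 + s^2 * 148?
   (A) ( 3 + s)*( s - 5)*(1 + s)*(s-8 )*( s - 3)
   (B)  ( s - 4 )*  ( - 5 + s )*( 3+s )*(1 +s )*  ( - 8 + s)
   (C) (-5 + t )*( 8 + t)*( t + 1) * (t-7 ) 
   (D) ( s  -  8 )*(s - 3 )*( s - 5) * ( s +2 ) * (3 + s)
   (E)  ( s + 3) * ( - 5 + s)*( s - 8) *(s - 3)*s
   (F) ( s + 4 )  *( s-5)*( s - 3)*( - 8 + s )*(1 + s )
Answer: A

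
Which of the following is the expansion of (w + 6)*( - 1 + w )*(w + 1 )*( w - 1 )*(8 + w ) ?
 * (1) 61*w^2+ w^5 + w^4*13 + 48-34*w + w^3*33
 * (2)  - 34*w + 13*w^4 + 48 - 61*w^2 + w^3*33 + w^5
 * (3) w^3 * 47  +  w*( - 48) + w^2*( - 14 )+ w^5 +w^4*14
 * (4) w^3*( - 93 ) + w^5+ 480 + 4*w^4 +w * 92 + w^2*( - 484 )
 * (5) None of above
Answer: 2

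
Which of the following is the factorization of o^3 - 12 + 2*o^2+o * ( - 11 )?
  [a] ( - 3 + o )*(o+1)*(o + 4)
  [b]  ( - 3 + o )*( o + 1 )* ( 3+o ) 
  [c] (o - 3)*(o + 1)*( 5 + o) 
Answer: a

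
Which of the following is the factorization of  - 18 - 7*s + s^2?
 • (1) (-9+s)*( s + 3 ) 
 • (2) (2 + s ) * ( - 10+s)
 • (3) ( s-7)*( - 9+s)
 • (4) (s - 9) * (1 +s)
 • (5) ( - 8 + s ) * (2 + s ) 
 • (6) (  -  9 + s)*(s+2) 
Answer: 6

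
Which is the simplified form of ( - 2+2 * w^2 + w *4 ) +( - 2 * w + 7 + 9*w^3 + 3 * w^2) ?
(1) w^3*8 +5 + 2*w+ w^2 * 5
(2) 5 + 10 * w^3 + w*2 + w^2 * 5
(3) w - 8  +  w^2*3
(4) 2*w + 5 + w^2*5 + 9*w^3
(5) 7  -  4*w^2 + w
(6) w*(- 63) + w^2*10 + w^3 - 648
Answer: 4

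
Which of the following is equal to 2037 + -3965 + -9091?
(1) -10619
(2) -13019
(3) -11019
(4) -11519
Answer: 3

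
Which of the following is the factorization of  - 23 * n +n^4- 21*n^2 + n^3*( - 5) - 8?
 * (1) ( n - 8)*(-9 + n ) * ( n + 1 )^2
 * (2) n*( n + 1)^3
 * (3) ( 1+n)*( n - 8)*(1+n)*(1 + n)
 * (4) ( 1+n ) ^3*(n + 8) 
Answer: 3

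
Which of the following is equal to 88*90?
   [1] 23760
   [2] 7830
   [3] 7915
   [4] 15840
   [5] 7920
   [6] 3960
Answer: 5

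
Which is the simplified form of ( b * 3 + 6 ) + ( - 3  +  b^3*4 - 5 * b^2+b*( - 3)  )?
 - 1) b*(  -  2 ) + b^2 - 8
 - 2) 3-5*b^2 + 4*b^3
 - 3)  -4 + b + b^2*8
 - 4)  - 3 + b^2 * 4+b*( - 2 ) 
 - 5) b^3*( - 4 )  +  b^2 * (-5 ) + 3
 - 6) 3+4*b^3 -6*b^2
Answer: 2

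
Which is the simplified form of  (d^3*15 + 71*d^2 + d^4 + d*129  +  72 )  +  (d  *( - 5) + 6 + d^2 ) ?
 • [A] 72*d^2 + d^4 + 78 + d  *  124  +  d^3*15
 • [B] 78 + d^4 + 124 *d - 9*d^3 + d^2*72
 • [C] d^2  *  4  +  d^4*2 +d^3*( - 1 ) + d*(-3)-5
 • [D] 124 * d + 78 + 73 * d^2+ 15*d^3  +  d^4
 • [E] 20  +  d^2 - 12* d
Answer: A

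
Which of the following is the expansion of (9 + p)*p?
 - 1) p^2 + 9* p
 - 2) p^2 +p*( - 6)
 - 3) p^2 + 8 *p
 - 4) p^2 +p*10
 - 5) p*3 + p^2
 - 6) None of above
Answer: 1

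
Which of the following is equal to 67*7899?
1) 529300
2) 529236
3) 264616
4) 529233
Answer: 4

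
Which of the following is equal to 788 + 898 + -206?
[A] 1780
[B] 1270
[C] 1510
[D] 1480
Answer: D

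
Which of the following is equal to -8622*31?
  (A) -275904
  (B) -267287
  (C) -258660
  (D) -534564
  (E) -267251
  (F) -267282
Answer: F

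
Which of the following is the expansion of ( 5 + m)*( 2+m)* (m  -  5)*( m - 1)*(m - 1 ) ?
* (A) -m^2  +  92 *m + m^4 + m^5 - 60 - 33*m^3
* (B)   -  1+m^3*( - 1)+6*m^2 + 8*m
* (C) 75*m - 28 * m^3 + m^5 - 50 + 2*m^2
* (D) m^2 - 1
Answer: C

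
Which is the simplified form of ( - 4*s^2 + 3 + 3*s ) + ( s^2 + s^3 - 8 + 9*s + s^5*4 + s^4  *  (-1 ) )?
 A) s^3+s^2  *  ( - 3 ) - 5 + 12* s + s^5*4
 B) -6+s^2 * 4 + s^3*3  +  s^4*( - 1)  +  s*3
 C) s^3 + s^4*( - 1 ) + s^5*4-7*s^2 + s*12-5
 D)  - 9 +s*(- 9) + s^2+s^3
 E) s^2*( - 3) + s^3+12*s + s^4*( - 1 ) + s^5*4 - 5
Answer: E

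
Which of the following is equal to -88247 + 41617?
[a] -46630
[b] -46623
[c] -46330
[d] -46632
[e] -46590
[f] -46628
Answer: a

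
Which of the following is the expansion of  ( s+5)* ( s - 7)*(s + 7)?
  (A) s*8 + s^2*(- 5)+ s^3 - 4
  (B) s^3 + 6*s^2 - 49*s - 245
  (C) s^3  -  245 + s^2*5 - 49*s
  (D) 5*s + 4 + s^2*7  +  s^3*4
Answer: C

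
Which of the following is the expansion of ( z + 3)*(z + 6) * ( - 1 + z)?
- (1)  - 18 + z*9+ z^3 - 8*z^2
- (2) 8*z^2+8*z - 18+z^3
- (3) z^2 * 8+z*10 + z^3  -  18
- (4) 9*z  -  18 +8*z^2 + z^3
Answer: 4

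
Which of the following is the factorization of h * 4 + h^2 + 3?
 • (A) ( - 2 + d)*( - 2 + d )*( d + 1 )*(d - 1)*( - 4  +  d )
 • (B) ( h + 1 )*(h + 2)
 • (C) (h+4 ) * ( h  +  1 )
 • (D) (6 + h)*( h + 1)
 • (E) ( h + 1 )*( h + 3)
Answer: E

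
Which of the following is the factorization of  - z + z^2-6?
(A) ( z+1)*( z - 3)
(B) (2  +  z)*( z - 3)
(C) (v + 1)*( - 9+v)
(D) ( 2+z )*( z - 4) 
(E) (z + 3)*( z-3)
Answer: B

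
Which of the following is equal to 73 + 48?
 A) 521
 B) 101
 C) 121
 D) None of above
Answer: C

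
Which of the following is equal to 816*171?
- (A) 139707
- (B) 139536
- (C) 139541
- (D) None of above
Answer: B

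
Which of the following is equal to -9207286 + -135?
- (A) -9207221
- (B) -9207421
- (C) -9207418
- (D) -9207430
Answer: B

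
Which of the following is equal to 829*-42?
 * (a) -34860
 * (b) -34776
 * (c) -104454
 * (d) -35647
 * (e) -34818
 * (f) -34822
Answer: e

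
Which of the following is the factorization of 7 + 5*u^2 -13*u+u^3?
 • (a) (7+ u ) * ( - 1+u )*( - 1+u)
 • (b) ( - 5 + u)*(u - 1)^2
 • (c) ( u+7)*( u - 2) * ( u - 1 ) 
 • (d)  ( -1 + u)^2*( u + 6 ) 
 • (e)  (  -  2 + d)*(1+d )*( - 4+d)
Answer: a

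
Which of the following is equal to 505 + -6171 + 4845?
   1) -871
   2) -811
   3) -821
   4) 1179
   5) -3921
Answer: 3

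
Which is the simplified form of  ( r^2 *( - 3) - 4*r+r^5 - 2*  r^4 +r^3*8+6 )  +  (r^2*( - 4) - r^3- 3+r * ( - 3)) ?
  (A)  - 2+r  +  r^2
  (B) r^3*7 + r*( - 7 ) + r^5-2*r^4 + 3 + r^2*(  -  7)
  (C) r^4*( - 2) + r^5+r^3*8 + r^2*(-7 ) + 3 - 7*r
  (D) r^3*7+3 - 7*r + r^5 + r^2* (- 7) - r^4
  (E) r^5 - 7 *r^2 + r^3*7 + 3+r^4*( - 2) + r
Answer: B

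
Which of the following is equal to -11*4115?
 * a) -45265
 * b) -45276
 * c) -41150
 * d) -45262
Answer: a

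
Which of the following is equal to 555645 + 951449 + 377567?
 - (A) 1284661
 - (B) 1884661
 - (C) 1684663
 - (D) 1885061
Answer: B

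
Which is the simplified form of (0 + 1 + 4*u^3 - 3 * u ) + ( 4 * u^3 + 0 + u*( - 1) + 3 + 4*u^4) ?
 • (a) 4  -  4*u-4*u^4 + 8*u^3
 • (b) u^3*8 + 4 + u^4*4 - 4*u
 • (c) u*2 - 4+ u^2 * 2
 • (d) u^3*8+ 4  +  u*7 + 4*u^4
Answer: b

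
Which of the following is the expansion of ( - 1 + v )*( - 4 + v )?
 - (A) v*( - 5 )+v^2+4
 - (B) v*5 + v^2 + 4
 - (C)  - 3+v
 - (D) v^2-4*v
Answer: A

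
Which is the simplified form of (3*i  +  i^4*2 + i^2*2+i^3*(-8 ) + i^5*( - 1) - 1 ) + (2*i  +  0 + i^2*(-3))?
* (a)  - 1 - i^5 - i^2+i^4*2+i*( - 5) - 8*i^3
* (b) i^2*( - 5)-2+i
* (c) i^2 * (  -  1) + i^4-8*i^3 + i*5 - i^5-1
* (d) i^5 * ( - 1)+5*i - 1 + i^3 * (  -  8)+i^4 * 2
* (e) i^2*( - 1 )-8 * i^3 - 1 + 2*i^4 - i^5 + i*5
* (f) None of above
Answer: e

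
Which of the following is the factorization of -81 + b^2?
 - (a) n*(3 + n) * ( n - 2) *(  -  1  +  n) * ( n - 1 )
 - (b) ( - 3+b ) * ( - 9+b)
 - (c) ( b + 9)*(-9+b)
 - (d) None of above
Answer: c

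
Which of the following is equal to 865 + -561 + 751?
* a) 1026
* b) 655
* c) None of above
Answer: c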